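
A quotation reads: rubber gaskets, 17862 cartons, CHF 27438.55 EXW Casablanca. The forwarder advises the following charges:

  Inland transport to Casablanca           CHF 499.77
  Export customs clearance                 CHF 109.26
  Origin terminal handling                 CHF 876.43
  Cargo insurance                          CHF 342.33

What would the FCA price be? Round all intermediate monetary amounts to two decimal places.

Not relevant to the conversion: insurance, origin terminal — on the buyer under both terms; not part of either seller's price.
From EXW to FCA, the seller additionally bears: inland to port, export clearance.
FCA price = 27438.55 + 499.77 + 109.26 = 28047.58

FCA price: CHF 28047.58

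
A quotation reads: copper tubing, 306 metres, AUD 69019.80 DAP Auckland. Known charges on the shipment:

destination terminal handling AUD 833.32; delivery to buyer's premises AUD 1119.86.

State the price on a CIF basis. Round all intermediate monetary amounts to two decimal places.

CIF price: AUD 67066.62

From DAP to CIF, the seller no longer bears: destination terminal, delivery.
CIF price = 69019.80 − 833.32 − 1119.86 = 67066.62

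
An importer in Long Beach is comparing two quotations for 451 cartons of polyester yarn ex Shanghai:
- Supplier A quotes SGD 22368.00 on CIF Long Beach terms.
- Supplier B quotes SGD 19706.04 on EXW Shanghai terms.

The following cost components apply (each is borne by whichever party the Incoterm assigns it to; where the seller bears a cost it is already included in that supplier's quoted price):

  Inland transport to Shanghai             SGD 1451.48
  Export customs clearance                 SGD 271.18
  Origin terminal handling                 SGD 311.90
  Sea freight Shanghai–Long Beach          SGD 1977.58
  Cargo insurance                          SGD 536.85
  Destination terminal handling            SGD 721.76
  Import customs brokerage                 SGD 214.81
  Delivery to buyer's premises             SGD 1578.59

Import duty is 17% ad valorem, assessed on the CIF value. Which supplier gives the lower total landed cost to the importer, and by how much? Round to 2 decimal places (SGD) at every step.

Supplier A (CIF):
The CIF price already equals the CIF value: 22368.00
Import duty = 22368.00 × 17% = 3802.56
Buyer bears (A): 721.76 + 214.81 + 1578.59 = 2515.16
Landed cost (A) = invoice 22368.00 + 2515.16 + duty 3802.56 = 28685.72
Supplier B (EXW):
CIF value = EXW price + inland to port + export clearance + origin terminal + freight + insurance = 19706.04 + 1451.48 + 271.18 + 311.90 + 1977.58 + 536.85 = 24255.03
Import duty = 24255.03 × 17% = 4123.36
Buyer bears (B): 1451.48 + 271.18 + 311.90 + 1977.58 + 536.85 + 721.76 + 214.81 + 1578.59 = 7064.15
Landed cost (B) = invoice 19706.04 + 7064.15 + duty 4123.36 = 30893.55
Difference = |28685.72 − 30893.55| = 2207.83

Supplier A is cheaper by SGD 2207.83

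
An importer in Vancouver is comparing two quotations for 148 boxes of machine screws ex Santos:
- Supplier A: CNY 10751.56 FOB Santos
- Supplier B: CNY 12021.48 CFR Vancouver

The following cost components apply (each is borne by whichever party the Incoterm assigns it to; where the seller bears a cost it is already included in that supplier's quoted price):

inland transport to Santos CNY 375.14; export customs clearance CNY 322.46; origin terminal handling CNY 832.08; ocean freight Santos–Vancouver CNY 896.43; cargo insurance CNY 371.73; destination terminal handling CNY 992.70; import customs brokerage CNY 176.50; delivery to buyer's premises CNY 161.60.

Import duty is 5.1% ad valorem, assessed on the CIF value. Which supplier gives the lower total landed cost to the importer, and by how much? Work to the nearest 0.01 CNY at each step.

Supplier A is cheaper by CNY 392.53

Supplier A (FOB):
CIF value = FOB price + freight + insurance = 10751.56 + 896.43 + 371.73 = 12019.72
Import duty = 12019.72 × 5.1% = 613.01
Buyer bears (A): 896.43 + 371.73 + 992.70 + 176.50 + 161.60 = 2598.96
Landed cost (A) = invoice 10751.56 + 2598.96 + duty 613.01 = 13963.53
Supplier B (CFR):
CIF value = CFR price + insurance = 12021.48 + 371.73 = 12393.21
Import duty = 12393.21 × 5.1% = 632.05
Buyer bears (B): 371.73 + 992.70 + 176.50 + 161.60 = 1702.53
Landed cost (B) = invoice 12021.48 + 1702.53 + duty 632.05 = 14356.06
Difference = |13963.53 − 14356.06| = 392.53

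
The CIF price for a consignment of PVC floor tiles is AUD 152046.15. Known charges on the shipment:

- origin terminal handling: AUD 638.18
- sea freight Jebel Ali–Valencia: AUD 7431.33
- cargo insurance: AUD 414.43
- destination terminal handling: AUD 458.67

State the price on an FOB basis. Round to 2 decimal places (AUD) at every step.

Not relevant to the conversion: origin terminal — on the seller under both CIF and FOB; already in the CIF price and stays in the FOB price. destination terminal — on the buyer under both terms; not part of either seller's price.
From CIF to FOB, the seller no longer bears: freight, insurance.
FOB price = 152046.15 − 7431.33 − 414.43 = 144200.39

FOB price: AUD 144200.39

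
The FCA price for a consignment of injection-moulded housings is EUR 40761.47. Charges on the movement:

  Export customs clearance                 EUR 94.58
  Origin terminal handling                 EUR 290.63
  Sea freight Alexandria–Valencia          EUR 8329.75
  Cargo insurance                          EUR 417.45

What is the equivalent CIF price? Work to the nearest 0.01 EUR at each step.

CIF price: EUR 49799.30

Not relevant to the conversion: export clearance — on the seller under both FCA and CIF; already in the FCA price and stays in the CIF price.
From FCA to CIF, the seller additionally bears: origin terminal, freight, insurance.
CIF price = 40761.47 + 290.63 + 8329.75 + 417.45 = 49799.30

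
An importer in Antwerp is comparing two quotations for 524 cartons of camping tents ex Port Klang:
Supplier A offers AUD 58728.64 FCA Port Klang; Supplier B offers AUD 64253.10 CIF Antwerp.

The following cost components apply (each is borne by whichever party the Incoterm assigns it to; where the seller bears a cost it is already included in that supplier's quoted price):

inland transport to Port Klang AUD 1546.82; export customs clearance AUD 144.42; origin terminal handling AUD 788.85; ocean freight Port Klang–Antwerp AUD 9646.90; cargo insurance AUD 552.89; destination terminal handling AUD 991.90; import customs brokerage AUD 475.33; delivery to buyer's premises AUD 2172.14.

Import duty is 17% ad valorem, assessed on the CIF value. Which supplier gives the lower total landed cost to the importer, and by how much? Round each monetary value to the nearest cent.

Supplier B is cheaper by AUD 6393.09

Supplier A (FCA):
CIF value = FCA price + origin terminal + freight + insurance = 58728.64 + 788.85 + 9646.90 + 552.89 = 69717.28
Import duty = 69717.28 × 17% = 11851.94
Buyer bears (A): 788.85 + 9646.90 + 552.89 + 991.90 + 475.33 + 2172.14 = 14628.01
Landed cost (A) = invoice 58728.64 + 14628.01 + duty 11851.94 = 85208.59
Supplier B (CIF):
The CIF price already equals the CIF value: 64253.10
Import duty = 64253.10 × 17% = 10923.03
Buyer bears (B): 991.90 + 475.33 + 2172.14 = 3639.37
Landed cost (B) = invoice 64253.10 + 3639.37 + duty 10923.03 = 78815.50
Difference = |85208.59 − 78815.50| = 6393.09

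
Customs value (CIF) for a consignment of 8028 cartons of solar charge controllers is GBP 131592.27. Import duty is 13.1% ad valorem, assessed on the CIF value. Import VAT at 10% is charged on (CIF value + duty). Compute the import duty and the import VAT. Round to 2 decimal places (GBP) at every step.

Import duty = 131592.27 × 13.1% = 17238.59
VAT base = CIF + duty = 131592.27 + 17238.59 = 148830.86
Import VAT = 148830.86 × 10% = 14883.09

Import duty: GBP 17238.59; import VAT: GBP 14883.09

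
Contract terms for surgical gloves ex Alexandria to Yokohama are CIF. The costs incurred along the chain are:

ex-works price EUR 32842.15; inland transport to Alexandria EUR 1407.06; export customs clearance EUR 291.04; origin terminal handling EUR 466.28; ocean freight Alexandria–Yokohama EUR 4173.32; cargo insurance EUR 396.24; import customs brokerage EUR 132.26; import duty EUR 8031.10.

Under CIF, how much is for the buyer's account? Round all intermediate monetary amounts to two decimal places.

Buyer's account: EUR 8163.36

CIF: the seller pays costs through ocean freight and marine insurance to the destination port.
Seller's account: goods 32842.15 + inland to port 1407.06 + export clearance 291.04 + origin terminal 466.28 + freight 4173.32 + insurance 396.24 = 39576.09
Buyer's account: brokerage 132.26 + duty 8031.10 = 8163.36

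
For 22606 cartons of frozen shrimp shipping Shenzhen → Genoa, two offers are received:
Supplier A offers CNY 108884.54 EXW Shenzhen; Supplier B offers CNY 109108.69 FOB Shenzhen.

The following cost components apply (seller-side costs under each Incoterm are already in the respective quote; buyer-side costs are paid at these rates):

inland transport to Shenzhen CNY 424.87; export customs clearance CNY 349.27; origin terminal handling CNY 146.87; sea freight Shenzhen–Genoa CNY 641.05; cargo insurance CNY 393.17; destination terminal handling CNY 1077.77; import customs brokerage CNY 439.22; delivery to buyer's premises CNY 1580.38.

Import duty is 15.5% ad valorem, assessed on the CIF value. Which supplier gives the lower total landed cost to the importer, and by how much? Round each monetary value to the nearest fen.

Supplier A (EXW):
CIF value = EXW price + inland to port + export clearance + origin terminal + freight + insurance = 108884.54 + 424.87 + 349.27 + 146.87 + 641.05 + 393.17 = 110839.77
Import duty = 110839.77 × 15.5% = 17180.16
Buyer bears (A): 424.87 + 349.27 + 146.87 + 641.05 + 393.17 + 1077.77 + 439.22 + 1580.38 = 5052.60
Landed cost (A) = invoice 108884.54 + 5052.60 + duty 17180.16 = 131117.30
Supplier B (FOB):
CIF value = FOB price + freight + insurance = 109108.69 + 641.05 + 393.17 = 110142.91
Import duty = 110142.91 × 15.5% = 17072.15
Buyer bears (B): 641.05 + 393.17 + 1077.77 + 439.22 + 1580.38 = 4131.59
Landed cost (B) = invoice 109108.69 + 4131.59 + duty 17072.15 = 130312.43
Difference = |131117.30 − 130312.43| = 804.87

Supplier B is cheaper by CNY 804.87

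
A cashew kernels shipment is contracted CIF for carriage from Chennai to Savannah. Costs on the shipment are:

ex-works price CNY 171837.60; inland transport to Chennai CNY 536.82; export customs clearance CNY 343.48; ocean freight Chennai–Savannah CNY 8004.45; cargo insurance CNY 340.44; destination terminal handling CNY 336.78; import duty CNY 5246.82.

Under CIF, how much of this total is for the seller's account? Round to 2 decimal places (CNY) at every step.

CIF: the seller pays costs through ocean freight and marine insurance to the destination port.
Seller's account: goods 171837.60 + inland to port 536.82 + export clearance 343.48 + freight 8004.45 + insurance 340.44 = 181062.79
Buyer's account: destination terminal 336.78 + duty 5246.82 = 5583.60

Seller's account: CNY 181062.79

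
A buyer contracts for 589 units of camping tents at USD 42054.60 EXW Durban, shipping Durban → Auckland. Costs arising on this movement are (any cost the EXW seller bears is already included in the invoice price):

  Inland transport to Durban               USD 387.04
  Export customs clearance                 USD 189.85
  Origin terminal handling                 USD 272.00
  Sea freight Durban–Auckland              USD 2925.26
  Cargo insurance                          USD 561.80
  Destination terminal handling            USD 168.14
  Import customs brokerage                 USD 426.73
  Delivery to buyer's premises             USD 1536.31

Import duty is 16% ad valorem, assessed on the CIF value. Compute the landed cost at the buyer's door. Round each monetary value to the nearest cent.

Total landed cost: USD 55944.22

EXW: the seller makes goods available at their premises; the buyer bears all onward costs.
CIF value = EXW price + inland to port + export clearance + origin terminal + freight + insurance = 42054.60 + 387.04 + 189.85 + 272.00 + 2925.26 + 561.80 = 46390.55
Import duty = 46390.55 × 16% = 7422.49
Buyer bears: inland to port 387.04 + export clearance 189.85 + origin terminal 272.00 + freight 2925.26 + insurance 561.80 + destination terminal 168.14 + brokerage 426.73 + delivery 1536.31 + duty 7422.49 = 13889.62
Landed cost = invoice 42054.60 + 13889.62 = 55944.22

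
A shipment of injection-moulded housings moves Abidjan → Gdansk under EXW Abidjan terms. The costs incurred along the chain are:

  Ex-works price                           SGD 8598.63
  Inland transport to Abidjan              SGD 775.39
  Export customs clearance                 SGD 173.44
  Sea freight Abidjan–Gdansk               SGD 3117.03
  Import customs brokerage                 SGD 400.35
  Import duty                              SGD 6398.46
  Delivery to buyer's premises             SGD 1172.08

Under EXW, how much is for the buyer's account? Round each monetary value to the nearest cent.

EXW: the seller makes goods available at their premises; the buyer bears all onward costs.
Seller's account: goods 8598.63 = 8598.63
Buyer's account: inland to port 775.39 + export clearance 173.44 + freight 3117.03 + brokerage 400.35 + duty 6398.46 + delivery 1172.08 = 12036.75

Buyer's account: SGD 12036.75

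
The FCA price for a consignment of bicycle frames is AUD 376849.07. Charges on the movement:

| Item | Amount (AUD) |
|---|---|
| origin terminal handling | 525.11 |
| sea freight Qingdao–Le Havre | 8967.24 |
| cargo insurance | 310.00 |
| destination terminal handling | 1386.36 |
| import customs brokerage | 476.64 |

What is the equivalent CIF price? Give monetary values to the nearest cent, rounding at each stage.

Not relevant to the conversion: destination terminal, brokerage — on the buyer under both terms; not part of either seller's price.
From FCA to CIF, the seller additionally bears: origin terminal, freight, insurance.
CIF price = 376849.07 + 525.11 + 8967.24 + 310.00 = 386651.42

CIF price: AUD 386651.42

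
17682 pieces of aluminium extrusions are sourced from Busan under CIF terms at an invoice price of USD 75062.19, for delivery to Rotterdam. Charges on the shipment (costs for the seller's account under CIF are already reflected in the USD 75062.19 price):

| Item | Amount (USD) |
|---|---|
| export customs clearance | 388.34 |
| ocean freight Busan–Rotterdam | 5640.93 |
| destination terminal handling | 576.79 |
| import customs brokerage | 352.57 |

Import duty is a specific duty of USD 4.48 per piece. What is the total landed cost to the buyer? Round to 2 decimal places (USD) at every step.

CIF: the seller pays costs through ocean freight and marine insurance to the destination port.
Already in the invoice (seller's account under CIF): export clearance, freight — exclude.
The CIF price already equals the CIF value: 75062.19
Import duty = 17682 × 4.48 = 79215.36
Buyer bears: destination terminal 576.79 + brokerage 352.57 + duty 79215.36 = 80144.72
Landed cost = invoice 75062.19 + 80144.72 = 155206.91

Total landed cost: USD 155206.91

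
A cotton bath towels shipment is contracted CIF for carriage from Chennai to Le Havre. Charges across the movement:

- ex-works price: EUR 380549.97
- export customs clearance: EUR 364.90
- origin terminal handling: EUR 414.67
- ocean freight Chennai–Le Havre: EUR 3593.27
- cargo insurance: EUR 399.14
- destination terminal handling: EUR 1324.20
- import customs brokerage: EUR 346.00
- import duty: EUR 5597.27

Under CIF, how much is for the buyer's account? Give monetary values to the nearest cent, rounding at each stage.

CIF: the seller pays costs through ocean freight and marine insurance to the destination port.
Seller's account: goods 380549.97 + export clearance 364.90 + origin terminal 414.67 + freight 3593.27 + insurance 399.14 = 385321.95
Buyer's account: destination terminal 1324.20 + brokerage 346.00 + duty 5597.27 = 7267.47

Buyer's account: EUR 7267.47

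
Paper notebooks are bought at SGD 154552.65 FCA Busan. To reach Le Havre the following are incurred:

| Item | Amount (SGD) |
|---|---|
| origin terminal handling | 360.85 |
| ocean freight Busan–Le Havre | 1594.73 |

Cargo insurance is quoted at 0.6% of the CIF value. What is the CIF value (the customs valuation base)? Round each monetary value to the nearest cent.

Let C be the CIF value. C = FCA price + pre-shipment costs + freight + 0.6% × C
C − 0.6% × C = 154552.65 + 360.85 + 1594.73
0.994 × C = 156508.23
C = 156508.23 / 0.994 = 157452.95
Insurance premium = 0.6% × 157452.95 = 944.72

CIF value: SGD 157452.95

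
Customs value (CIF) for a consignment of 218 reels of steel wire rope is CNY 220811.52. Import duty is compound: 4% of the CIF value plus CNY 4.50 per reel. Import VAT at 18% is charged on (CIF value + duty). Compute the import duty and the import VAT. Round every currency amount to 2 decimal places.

Ad valorem component: 220811.52 × 4% = 8832.46
Specific component: 218 × 4.50 = 981.00
Import duty = 8832.46 + 981.00 = 9813.46
VAT base = CIF + duty = 220811.52 + 9813.46 = 230624.98
Import VAT = 230624.98 × 18% = 41512.50

Import duty: CNY 9813.46; import VAT: CNY 41512.50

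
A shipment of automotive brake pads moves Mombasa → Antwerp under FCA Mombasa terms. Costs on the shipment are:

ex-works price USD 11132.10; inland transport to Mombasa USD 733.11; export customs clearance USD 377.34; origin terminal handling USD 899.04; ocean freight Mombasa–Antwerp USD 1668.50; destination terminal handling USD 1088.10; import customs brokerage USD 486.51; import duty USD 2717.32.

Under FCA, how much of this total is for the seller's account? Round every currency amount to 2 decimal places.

Seller's account: USD 12242.55

FCA: the seller delivers export-cleared goods to the carrier; the buyer bears costs from that point.
Seller's account: goods 11132.10 + inland to port 733.11 + export clearance 377.34 = 12242.55
Buyer's account: origin terminal 899.04 + freight 1668.50 + destination terminal 1088.10 + brokerage 486.51 + duty 2717.32 = 6859.47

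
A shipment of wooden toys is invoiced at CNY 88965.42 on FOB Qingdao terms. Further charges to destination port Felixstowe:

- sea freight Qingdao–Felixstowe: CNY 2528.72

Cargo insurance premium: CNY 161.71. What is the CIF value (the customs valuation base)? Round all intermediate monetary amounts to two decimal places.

CIF value: CNY 91655.85

CIF = FOB price + freight + insurance
CIF = 88965.42 + 2528.72 + 161.71 = 91655.85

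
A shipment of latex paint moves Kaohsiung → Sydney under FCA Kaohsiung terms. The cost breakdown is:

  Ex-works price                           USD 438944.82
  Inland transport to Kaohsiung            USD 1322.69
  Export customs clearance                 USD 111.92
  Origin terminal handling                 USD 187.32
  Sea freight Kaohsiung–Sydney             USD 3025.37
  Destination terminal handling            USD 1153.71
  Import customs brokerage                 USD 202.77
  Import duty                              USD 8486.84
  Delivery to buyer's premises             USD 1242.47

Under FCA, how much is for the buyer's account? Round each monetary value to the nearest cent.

FCA: the seller delivers export-cleared goods to the carrier; the buyer bears costs from that point.
Seller's account: goods 438944.82 + inland to port 1322.69 + export clearance 111.92 = 440379.43
Buyer's account: origin terminal 187.32 + freight 3025.37 + destination terminal 1153.71 + brokerage 202.77 + duty 8486.84 + delivery 1242.47 = 14298.48

Buyer's account: USD 14298.48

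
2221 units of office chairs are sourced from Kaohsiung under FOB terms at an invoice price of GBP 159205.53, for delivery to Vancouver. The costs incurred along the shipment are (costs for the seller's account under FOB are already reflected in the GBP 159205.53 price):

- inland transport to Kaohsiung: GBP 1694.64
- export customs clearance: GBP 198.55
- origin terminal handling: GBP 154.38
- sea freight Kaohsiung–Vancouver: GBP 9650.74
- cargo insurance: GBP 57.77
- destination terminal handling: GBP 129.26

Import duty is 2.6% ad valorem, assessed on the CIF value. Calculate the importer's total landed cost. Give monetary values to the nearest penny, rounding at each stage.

FOB: the seller bears costs until goods are on board at the origin port; the buyer bears freight, insurance and all costs thereafter.
Already in the invoice (seller's account under FOB): inland to port, export clearance, origin terminal — exclude.
CIF value = FOB price + freight + insurance = 159205.53 + 9650.74 + 57.77 = 168914.04
Import duty = 168914.04 × 2.6% = 4391.77
Buyer bears: freight 9650.74 + insurance 57.77 + destination terminal 129.26 + duty 4391.77 = 14229.54
Landed cost = invoice 159205.53 + 14229.54 = 173435.07

Total landed cost: GBP 173435.07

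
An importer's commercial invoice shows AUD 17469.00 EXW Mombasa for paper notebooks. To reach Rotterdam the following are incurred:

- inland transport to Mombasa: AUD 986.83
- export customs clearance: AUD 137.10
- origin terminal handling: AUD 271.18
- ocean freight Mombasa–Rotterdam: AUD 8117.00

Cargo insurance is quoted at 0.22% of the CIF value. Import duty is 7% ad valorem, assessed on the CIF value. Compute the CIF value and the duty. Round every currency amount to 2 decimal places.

CIF value: AUD 27040.60; import duty: AUD 1892.84

Let C be the CIF value. C = EXW price + pre-shipment costs + freight + 0.22% × C
C − 0.22% × C = 17469.00 + 986.83 + 137.10 + 271.18 + 8117.00
0.9978 × C = 26981.11
C = 26981.11 / 0.9978 = 27040.60
Insurance premium = 0.22% × 27040.60 = 59.49
Import duty = 27040.60 × 7% = 1892.84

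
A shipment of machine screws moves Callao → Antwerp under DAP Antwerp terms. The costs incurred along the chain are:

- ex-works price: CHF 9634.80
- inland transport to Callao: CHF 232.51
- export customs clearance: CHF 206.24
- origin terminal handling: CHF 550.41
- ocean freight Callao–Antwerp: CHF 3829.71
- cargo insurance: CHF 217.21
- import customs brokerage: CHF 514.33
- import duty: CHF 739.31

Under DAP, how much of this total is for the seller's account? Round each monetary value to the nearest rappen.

Seller's account: CHF 14670.88

DAP: the seller bears all costs to the named destination except import duty and clearance.
Seller's account: goods 9634.80 + inland to port 232.51 + export clearance 206.24 + origin terminal 550.41 + freight 3829.71 + insurance 217.21 = 14670.88
Buyer's account: brokerage 514.33 + duty 739.31 = 1253.64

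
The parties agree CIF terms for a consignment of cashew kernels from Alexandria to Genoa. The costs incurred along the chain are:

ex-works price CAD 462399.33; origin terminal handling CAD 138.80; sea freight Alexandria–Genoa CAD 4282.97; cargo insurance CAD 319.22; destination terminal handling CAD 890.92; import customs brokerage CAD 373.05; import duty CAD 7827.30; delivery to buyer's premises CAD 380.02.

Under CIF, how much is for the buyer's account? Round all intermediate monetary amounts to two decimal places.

CIF: the seller pays costs through ocean freight and marine insurance to the destination port.
Seller's account: goods 462399.33 + origin terminal 138.80 + freight 4282.97 + insurance 319.22 = 467140.32
Buyer's account: destination terminal 890.92 + brokerage 373.05 + duty 7827.30 + delivery 380.02 = 9471.29

Buyer's account: CAD 9471.29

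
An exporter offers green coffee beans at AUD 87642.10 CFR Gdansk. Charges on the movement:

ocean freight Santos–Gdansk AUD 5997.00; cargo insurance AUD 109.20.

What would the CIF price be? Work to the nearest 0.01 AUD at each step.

Not relevant to the conversion: freight — on the seller under both CFR and CIF; already in the CFR price and stays in the CIF price.
From CFR to CIF, the seller additionally bears: insurance.
CIF price = 87642.10 + 109.20 = 87751.30

CIF price: AUD 87751.30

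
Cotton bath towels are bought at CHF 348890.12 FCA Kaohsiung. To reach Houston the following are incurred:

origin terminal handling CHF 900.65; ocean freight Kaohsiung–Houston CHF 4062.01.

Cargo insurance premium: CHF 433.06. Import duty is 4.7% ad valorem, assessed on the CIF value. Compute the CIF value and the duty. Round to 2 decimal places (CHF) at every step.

CIF = FCA price + pre-shipment costs + freight + insurance
CIF = 348890.12 + 900.65 + 4062.01 + 433.06 = 354285.84
Import duty = 354285.84 × 4.7% = 16651.43

CIF value: CHF 354285.84; import duty: CHF 16651.43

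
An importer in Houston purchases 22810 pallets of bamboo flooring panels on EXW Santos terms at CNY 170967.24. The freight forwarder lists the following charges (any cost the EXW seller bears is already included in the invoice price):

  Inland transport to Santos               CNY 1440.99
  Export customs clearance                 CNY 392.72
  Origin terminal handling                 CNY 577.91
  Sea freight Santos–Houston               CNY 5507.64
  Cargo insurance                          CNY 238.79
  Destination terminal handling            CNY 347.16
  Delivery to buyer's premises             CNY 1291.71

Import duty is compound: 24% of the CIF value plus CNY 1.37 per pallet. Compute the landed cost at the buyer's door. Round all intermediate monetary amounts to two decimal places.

EXW: the seller makes goods available at their premises; the buyer bears all onward costs.
CIF value = EXW price + inland to port + export clearance + origin terminal + freight + insurance = 170967.24 + 1440.99 + 392.72 + 577.91 + 5507.64 + 238.79 = 179125.29
Ad valorem component: 179125.29 × 24% = 42990.07
Specific component: 22810 × 1.37 = 31249.70
Import duty = 42990.07 + 31249.70 = 74239.77
Buyer bears: inland to port 1440.99 + export clearance 392.72 + origin terminal 577.91 + freight 5507.64 + insurance 238.79 + destination terminal 347.16 + delivery 1291.71 + duty 74239.77 = 84036.69
Landed cost = invoice 170967.24 + 84036.69 = 255003.93

Total landed cost: CNY 255003.93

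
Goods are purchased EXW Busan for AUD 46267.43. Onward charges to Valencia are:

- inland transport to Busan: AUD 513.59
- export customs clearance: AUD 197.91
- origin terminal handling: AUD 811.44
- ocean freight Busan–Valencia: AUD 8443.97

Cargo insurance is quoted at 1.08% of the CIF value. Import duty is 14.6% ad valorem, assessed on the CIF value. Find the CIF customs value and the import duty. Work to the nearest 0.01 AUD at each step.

Let C be the CIF value. C = EXW price + pre-shipment costs + freight + 1.08% × C
C − 1.08% × C = 46267.43 + 513.59 + 197.91 + 811.44 + 8443.97
0.9892 × C = 56234.34
C = 56234.34 / 0.9892 = 56848.30
Insurance premium = 1.08% × 56848.30 = 613.96
Import duty = 56848.30 × 14.6% = 8299.85

CIF value: AUD 56848.30; import duty: AUD 8299.85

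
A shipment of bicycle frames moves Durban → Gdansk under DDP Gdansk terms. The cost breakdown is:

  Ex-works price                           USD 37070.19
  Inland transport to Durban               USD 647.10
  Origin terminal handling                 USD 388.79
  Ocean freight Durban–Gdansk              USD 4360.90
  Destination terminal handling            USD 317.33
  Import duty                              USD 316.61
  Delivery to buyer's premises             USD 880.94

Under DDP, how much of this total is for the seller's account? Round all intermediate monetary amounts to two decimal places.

DDP: the seller bears all costs including import duty.
Seller's account: goods 37070.19 + inland to port 647.10 + origin terminal 388.79 + freight 4360.90 + destination terminal 317.33 + duty 316.61 + delivery 880.94 = 43981.86
Buyer's account: 0.00

Seller's account: USD 43981.86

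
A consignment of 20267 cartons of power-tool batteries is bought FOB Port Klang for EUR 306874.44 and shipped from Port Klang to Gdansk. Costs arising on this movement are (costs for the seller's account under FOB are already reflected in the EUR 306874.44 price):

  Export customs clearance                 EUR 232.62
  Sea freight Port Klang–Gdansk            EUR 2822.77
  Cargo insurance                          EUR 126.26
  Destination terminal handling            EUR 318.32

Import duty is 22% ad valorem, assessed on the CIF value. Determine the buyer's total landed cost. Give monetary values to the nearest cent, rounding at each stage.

FOB: the seller bears costs until goods are on board at the origin port; the buyer bears freight, insurance and all costs thereafter.
Already in the invoice (seller's account under FOB): export clearance — exclude.
CIF value = FOB price + freight + insurance = 306874.44 + 2822.77 + 126.26 = 309823.47
Import duty = 309823.47 × 22% = 68161.16
Buyer bears: freight 2822.77 + insurance 126.26 + destination terminal 318.32 + duty 68161.16 = 71428.51
Landed cost = invoice 306874.44 + 71428.51 = 378302.95

Total landed cost: EUR 378302.95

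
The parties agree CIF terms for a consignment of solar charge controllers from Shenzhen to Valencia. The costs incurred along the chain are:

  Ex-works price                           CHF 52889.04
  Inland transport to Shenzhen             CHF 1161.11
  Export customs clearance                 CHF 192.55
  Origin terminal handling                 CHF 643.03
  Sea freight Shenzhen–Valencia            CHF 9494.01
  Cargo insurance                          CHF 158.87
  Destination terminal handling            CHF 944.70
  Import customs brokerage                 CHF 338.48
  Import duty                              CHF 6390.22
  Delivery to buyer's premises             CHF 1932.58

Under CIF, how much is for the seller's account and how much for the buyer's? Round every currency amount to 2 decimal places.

Seller: CHF 64538.61; buyer: CHF 9605.98

CIF: the seller pays costs through ocean freight and marine insurance to the destination port.
Seller's account: goods 52889.04 + inland to port 1161.11 + export clearance 192.55 + origin terminal 643.03 + freight 9494.01 + insurance 158.87 = 64538.61
Buyer's account: destination terminal 944.70 + brokerage 338.48 + duty 6390.22 + delivery 1932.58 = 9605.98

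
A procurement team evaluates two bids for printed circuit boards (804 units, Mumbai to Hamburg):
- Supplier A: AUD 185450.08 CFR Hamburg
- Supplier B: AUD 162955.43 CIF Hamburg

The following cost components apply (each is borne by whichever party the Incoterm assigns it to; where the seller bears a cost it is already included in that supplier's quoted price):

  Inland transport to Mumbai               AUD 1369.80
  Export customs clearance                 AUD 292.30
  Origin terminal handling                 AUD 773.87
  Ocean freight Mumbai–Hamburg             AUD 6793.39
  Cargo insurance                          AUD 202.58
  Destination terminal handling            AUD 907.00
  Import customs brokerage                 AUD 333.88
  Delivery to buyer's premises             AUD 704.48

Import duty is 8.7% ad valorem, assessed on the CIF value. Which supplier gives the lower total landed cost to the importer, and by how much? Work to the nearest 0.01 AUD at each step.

Supplier A (CFR):
CIF value = CFR price + insurance = 185450.08 + 202.58 = 185652.66
Import duty = 185652.66 × 8.7% = 16151.78
Buyer bears (A): 202.58 + 907.00 + 333.88 + 704.48 = 2147.94
Landed cost (A) = invoice 185450.08 + 2147.94 + duty 16151.78 = 203749.80
Supplier B (CIF):
The CIF price already equals the CIF value: 162955.43
Import duty = 162955.43 × 8.7% = 14177.12
Buyer bears (B): 907.00 + 333.88 + 704.48 = 1945.36
Landed cost (B) = invoice 162955.43 + 1945.36 + duty 14177.12 = 179077.91
Difference = |203749.80 − 179077.91| = 24671.89

Supplier B is cheaper by AUD 24671.89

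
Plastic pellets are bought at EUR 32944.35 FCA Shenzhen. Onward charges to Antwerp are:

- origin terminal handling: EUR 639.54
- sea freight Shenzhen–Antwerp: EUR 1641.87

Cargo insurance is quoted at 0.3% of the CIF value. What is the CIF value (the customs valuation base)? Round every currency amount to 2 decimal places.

CIF value: EUR 35331.76

Let C be the CIF value. C = FCA price + pre-shipment costs + freight + 0.3% × C
C − 0.3% × C = 32944.35 + 639.54 + 1641.87
0.997 × C = 35225.76
C = 35225.76 / 0.997 = 35331.76
Insurance premium = 0.3% × 35331.76 = 106.00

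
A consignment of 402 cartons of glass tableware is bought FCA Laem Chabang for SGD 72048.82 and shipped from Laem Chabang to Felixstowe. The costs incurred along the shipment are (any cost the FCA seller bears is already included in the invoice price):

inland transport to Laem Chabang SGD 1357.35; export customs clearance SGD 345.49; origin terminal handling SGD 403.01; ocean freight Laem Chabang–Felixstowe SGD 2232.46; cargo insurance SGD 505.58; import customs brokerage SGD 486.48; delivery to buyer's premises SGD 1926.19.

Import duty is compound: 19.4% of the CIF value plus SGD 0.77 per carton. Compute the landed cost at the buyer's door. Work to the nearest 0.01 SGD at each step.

Total landed cost: SGD 92498.91

FCA: the seller delivers export-cleared goods to the carrier; the buyer bears costs from that point.
Already in the invoice (seller's account under FCA): inland to port, export clearance — exclude.
CIF value = FCA price + origin terminal + freight + insurance = 72048.82 + 403.01 + 2232.46 + 505.58 = 75189.87
Ad valorem component: 75189.87 × 19.4% = 14586.83
Specific component: 402 × 0.77 = 309.54
Import duty = 14586.83 + 309.54 = 14896.37
Buyer bears: origin terminal 403.01 + freight 2232.46 + insurance 505.58 + brokerage 486.48 + delivery 1926.19 + duty 14896.37 = 20450.09
Landed cost = invoice 72048.82 + 20450.09 = 92498.91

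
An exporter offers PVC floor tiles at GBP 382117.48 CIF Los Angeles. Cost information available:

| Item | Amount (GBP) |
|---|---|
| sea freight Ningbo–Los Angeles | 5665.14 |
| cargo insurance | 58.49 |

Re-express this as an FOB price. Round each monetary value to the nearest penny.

From CIF to FOB, the seller no longer bears: freight, insurance.
FOB price = 382117.48 − 5665.14 − 58.49 = 376393.85

FOB price: GBP 376393.85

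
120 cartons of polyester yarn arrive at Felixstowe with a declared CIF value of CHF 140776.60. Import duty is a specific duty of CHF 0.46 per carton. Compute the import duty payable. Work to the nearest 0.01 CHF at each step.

Import duty: CHF 55.20

Import duty = 120 × 0.46 = 55.20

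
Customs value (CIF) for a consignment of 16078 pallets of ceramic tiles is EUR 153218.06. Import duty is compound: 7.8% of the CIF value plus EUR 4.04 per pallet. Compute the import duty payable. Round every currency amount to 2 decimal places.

Import duty: EUR 76906.13

Ad valorem component: 153218.06 × 7.8% = 11951.01
Specific component: 16078 × 4.04 = 64955.12
Import duty = 11951.01 + 64955.12 = 76906.13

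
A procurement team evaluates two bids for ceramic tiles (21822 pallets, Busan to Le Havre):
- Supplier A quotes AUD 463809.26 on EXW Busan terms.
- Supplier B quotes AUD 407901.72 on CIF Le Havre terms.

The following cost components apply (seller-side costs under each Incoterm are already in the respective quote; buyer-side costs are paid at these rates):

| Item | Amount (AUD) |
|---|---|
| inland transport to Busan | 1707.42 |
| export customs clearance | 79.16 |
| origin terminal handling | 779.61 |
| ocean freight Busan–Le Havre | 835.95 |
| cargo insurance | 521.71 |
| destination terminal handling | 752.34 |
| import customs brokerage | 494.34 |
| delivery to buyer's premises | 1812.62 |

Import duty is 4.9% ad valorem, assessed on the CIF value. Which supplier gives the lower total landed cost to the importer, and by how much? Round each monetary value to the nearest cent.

Supplier B is cheaper by AUD 62763.13

Supplier A (EXW):
CIF value = EXW price + inland to port + export clearance + origin terminal + freight + insurance = 463809.26 + 1707.42 + 79.16 + 779.61 + 835.95 + 521.71 = 467733.11
Import duty = 467733.11 × 4.9% = 22918.92
Buyer bears (A): 1707.42 + 79.16 + 779.61 + 835.95 + 521.71 + 752.34 + 494.34 + 1812.62 = 6983.15
Landed cost (A) = invoice 463809.26 + 6983.15 + duty 22918.92 = 493711.33
Supplier B (CIF):
The CIF price already equals the CIF value: 407901.72
Import duty = 407901.72 × 4.9% = 19987.18
Buyer bears (B): 752.34 + 494.34 + 1812.62 = 3059.30
Landed cost (B) = invoice 407901.72 + 3059.30 + duty 19987.18 = 430948.20
Difference = |493711.33 − 430948.20| = 62763.13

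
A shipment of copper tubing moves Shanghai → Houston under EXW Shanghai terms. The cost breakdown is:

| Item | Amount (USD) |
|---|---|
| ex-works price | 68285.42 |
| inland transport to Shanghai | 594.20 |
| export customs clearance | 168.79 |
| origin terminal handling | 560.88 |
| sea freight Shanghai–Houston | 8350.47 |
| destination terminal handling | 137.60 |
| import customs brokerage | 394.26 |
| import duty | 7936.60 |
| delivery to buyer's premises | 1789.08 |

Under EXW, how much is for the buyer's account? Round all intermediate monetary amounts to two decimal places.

EXW: the seller makes goods available at their premises; the buyer bears all onward costs.
Seller's account: goods 68285.42 = 68285.42
Buyer's account: inland to port 594.20 + export clearance 168.79 + origin terminal 560.88 + freight 8350.47 + destination terminal 137.60 + brokerage 394.26 + duty 7936.60 + delivery 1789.08 = 19931.88

Buyer's account: USD 19931.88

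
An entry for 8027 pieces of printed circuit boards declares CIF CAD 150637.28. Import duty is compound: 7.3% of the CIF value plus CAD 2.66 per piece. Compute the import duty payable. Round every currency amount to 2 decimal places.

Ad valorem component: 150637.28 × 7.3% = 10996.52
Specific component: 8027 × 2.66 = 21351.82
Import duty = 10996.52 + 21351.82 = 32348.34

Import duty: CAD 32348.34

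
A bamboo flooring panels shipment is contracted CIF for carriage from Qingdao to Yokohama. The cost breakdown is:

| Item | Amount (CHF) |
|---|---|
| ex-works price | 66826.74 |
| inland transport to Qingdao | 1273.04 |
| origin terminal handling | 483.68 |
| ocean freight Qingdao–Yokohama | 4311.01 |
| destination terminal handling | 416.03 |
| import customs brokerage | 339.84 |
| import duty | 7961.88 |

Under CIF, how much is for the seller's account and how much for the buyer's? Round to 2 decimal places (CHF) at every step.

CIF: the seller pays costs through ocean freight and marine insurance to the destination port.
Seller's account: goods 66826.74 + inland to port 1273.04 + origin terminal 483.68 + freight 4311.01 = 72894.47
Buyer's account: destination terminal 416.03 + brokerage 339.84 + duty 7961.88 = 8717.75

Seller: CHF 72894.47; buyer: CHF 8717.75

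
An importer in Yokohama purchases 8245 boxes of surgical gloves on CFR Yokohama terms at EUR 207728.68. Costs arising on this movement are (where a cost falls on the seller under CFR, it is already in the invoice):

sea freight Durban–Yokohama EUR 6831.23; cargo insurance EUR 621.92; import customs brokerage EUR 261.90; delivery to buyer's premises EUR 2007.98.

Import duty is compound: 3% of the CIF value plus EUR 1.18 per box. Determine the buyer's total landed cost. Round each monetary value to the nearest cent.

CFR: the seller pays costs through ocean freight to the destination port, but not insurance.
Already in the invoice (seller's account under CFR): freight — exclude.
CIF value = CFR price + insurance = 207728.68 + 621.92 = 208350.60
Ad valorem component: 208350.60 × 3% = 6250.52
Specific component: 8245 × 1.18 = 9729.10
Import duty = 6250.52 + 9729.10 = 15979.62
Buyer bears: insurance 621.92 + brokerage 261.90 + delivery 2007.98 + duty 15979.62 = 18871.42
Landed cost = invoice 207728.68 + 18871.42 = 226600.10

Total landed cost: EUR 226600.10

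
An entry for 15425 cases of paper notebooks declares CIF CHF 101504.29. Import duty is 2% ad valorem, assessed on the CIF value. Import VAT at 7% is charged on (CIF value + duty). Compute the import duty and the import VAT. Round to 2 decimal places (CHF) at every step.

Import duty: CHF 2030.09; import VAT: CHF 7247.41

Import duty = 101504.29 × 2% = 2030.09
VAT base = CIF + duty = 101504.29 + 2030.09 = 103534.38
Import VAT = 103534.38 × 7% = 7247.41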